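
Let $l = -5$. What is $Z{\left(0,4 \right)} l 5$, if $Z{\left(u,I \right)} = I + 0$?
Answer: $-100$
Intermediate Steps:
$Z{\left(u,I \right)} = I$
$Z{\left(0,4 \right)} l 5 = 4 \left(-5\right) 5 = \left(-20\right) 5 = -100$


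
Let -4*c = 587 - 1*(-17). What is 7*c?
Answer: -1057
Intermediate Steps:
c = -151 (c = -(587 - 1*(-17))/4 = -(587 + 17)/4 = -1/4*604 = -151)
7*c = 7*(-151) = -1057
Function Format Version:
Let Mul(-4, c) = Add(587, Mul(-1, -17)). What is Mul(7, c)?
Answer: -1057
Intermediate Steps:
c = -151 (c = Mul(Rational(-1, 4), Add(587, Mul(-1, -17))) = Mul(Rational(-1, 4), Add(587, 17)) = Mul(Rational(-1, 4), 604) = -151)
Mul(7, c) = Mul(7, -151) = -1057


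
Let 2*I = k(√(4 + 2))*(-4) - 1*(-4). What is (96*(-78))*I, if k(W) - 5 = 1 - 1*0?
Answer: 74880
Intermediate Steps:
k(W) = 6 (k(W) = 5 + (1 - 1*0) = 5 + (1 + 0) = 5 + 1 = 6)
I = -10 (I = (6*(-4) - 1*(-4))/2 = (-24 + 4)/2 = (½)*(-20) = -10)
(96*(-78))*I = (96*(-78))*(-10) = -7488*(-10) = 74880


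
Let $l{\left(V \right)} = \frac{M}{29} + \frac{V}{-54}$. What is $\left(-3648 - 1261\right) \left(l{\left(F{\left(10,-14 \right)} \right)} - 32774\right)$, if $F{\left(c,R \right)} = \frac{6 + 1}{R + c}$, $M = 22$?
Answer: $\frac{1007775389329}{6264} \approx 1.6088 \cdot 10^{8}$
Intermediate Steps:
$F{\left(c,R \right)} = \frac{7}{R + c}$
$l{\left(V \right)} = \frac{22}{29} - \frac{V}{54}$ ($l{\left(V \right)} = \frac{22}{29} + \frac{V}{-54} = 22 \cdot \frac{1}{29} + V \left(- \frac{1}{54}\right) = \frac{22}{29} - \frac{V}{54}$)
$\left(-3648 - 1261\right) \left(l{\left(F{\left(10,-14 \right)} \right)} - 32774\right) = \left(-3648 - 1261\right) \left(\left(\frac{22}{29} - \frac{7 \frac{1}{-14 + 10}}{54}\right) - 32774\right) = - 4909 \left(\left(\frac{22}{29} - \frac{7 \frac{1}{-4}}{54}\right) - 32774\right) = - 4909 \left(\left(\frac{22}{29} - \frac{7 \left(- \frac{1}{4}\right)}{54}\right) - 32774\right) = - 4909 \left(\left(\frac{22}{29} - - \frac{7}{216}\right) - 32774\right) = - 4909 \left(\left(\frac{22}{29} + \frac{7}{216}\right) - 32774\right) = - 4909 \left(\frac{4955}{6264} - 32774\right) = \left(-4909\right) \left(- \frac{205291381}{6264}\right) = \frac{1007775389329}{6264}$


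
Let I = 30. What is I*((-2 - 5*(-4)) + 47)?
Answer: 1950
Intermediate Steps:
I*((-2 - 5*(-4)) + 47) = 30*((-2 - 5*(-4)) + 47) = 30*((-2 + 20) + 47) = 30*(18 + 47) = 30*65 = 1950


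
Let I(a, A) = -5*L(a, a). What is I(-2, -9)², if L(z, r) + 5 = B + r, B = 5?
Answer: 100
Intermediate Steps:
L(z, r) = r (L(z, r) = -5 + (5 + r) = r)
I(a, A) = -5*a
I(-2, -9)² = (-5*(-2))² = 10² = 100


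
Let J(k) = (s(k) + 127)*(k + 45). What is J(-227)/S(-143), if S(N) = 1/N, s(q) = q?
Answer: -2602600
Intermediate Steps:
J(k) = (45 + k)*(127 + k) (J(k) = (k + 127)*(k + 45) = (127 + k)*(45 + k) = (45 + k)*(127 + k))
J(-227)/S(-143) = (5715 + (-227)² + 172*(-227))/(1/(-143)) = (5715 + 51529 - 39044)/(-1/143) = 18200*(-143) = -2602600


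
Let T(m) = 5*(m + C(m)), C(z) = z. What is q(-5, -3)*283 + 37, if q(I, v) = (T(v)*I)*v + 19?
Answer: -121936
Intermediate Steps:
T(m) = 10*m (T(m) = 5*(m + m) = 5*(2*m) = 10*m)
q(I, v) = 19 + 10*I*v² (q(I, v) = ((10*v)*I)*v + 19 = (10*I*v)*v + 19 = 10*I*v² + 19 = 19 + 10*I*v²)
q(-5, -3)*283 + 37 = (19 + 10*(-5)*(-3)²)*283 + 37 = (19 + 10*(-5)*9)*283 + 37 = (19 - 450)*283 + 37 = -431*283 + 37 = -121973 + 37 = -121936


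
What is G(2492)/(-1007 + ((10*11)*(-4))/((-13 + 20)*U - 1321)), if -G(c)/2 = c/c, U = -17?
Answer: 72/36241 ≈ 0.0019867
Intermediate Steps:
G(c) = -2 (G(c) = -2*c/c = -2*1 = -2)
G(2492)/(-1007 + ((10*11)*(-4))/((-13 + 20)*U - 1321)) = -2/(-1007 + ((10*11)*(-4))/((-13 + 20)*(-17) - 1321)) = -2/(-1007 + (110*(-4))/(7*(-17) - 1321)) = -2/(-1007 - 440/(-119 - 1321)) = -2/(-1007 - 440/(-1440)) = -2/(-1007 - 440*(-1/1440)) = -2/(-1007 + 11/36) = -2/(-36241/36) = -2*(-36/36241) = 72/36241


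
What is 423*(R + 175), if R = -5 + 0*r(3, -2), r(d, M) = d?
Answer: 71910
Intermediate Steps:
R = -5 (R = -5 + 0*3 = -5 + 0 = -5)
423*(R + 175) = 423*(-5 + 175) = 423*170 = 71910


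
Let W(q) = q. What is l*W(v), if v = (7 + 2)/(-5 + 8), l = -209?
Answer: -627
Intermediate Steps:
v = 3 (v = 9/3 = 9*(1/3) = 3)
l*W(v) = -209*3 = -627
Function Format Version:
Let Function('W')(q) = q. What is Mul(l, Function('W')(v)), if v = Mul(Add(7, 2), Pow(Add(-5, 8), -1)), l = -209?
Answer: -627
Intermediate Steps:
v = 3 (v = Mul(9, Pow(3, -1)) = Mul(9, Rational(1, 3)) = 3)
Mul(l, Function('W')(v)) = Mul(-209, 3) = -627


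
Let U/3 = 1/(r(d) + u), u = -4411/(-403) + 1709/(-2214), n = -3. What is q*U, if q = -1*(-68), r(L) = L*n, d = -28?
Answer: 182017368/84025555 ≈ 2.1662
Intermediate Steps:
r(L) = -3*L (r(L) = L*(-3) = -3*L)
u = 9077227/892242 (u = -4411*(-1/403) + 1709*(-1/2214) = 4411/403 - 1709/2214 = 9077227/892242 ≈ 10.174)
U = 2676726/84025555 (U = 3/(-3*(-28) + 9077227/892242) = 3/(84 + 9077227/892242) = 3/(84025555/892242) = 3*(892242/84025555) = 2676726/84025555 ≈ 0.031856)
q = 68
q*U = 68*(2676726/84025555) = 182017368/84025555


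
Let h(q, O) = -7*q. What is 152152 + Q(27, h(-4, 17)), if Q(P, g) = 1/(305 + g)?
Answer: 50666617/333 ≈ 1.5215e+5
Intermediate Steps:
152152 + Q(27, h(-4, 17)) = 152152 + 1/(305 - 7*(-4)) = 152152 + 1/(305 + 28) = 152152 + 1/333 = 50666617/333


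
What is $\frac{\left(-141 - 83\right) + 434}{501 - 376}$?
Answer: $\frac{42}{25} \approx 1.68$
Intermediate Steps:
$\frac{\left(-141 - 83\right) + 434}{501 - 376} = \frac{-224 + 434}{125} = 210 \cdot \frac{1}{125} = \frac{42}{25}$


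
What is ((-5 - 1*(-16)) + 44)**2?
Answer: 3025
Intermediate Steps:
((-5 - 1*(-16)) + 44)**2 = ((-5 + 16) + 44)**2 = (11 + 44)**2 = 55**2 = 3025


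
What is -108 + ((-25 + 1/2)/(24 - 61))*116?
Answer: -1154/37 ≈ -31.189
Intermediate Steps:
-108 + ((-25 + 1/2)/(24 - 61))*116 = -108 + ((-25 + ½)/(-37))*116 = -108 - 49/2*(-1/37)*116 = -108 + (49/74)*116 = -108 + 2842/37 = -1154/37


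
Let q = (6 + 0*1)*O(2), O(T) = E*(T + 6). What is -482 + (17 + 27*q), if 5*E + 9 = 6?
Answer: -6213/5 ≈ -1242.6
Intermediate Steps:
E = -⅗ (E = -9/5 + (⅕)*6 = -9/5 + 6/5 = -⅗ ≈ -0.60000)
O(T) = -18/5 - 3*T/5 (O(T) = -3*(T + 6)/5 = -3*(6 + T)/5 = -18/5 - 3*T/5)
q = -144/5 (q = (6 + 0*1)*(-18/5 - ⅗*2) = (6 + 0)*(-18/5 - 6/5) = 6*(-24/5) = -144/5 ≈ -28.800)
-482 + (17 + 27*q) = -482 + (17 + 27*(-144/5)) = -482 + (17 - 3888/5) = -482 - 3803/5 = -6213/5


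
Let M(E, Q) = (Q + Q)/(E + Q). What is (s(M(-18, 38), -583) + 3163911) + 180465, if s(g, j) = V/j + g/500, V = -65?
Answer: 4874428193577/1457500 ≈ 3.3444e+6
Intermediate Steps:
M(E, Q) = 2*Q/(E + Q) (M(E, Q) = (2*Q)/(E + Q) = 2*Q/(E + Q))
s(g, j) = -65/j + g/500
(s(M(-18, 38), -583) + 3163911) + 180465 = ((-65/(-583) + (2*38/(-18 + 38))/500) + 3163911) + 180465 = ((-65*(-1/583) + (2*38/20)/500) + 3163911) + 180465 = ((65/583 + (2*38*(1/20))/500) + 3163911) + 180465 = ((65/583 + (1/500)*(19/5)) + 3163911) + 180465 = ((65/583 + 19/2500) + 3163911) + 180465 = (173577/1457500 + 3163911) + 180465 = 4611400456077/1457500 + 180465 = 4874428193577/1457500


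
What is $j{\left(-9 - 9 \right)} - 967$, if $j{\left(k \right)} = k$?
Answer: $-985$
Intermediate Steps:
$j{\left(-9 - 9 \right)} - 967 = \left(-9 - 9\right) - 967 = -18 - 967 = -985$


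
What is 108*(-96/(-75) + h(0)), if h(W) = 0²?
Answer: 3456/25 ≈ 138.24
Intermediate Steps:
h(W) = 0
108*(-96/(-75) + h(0)) = 108*(-96/(-75) + 0) = 108*(-96*(-1/75) + 0) = 108*(32/25 + 0) = 108*(32/25) = 3456/25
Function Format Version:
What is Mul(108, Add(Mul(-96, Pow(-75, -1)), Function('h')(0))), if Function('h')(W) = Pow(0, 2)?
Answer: Rational(3456, 25) ≈ 138.24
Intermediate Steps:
Function('h')(W) = 0
Mul(108, Add(Mul(-96, Pow(-75, -1)), Function('h')(0))) = Mul(108, Add(Mul(-96, Pow(-75, -1)), 0)) = Mul(108, Add(Mul(-96, Rational(-1, 75)), 0)) = Mul(108, Add(Rational(32, 25), 0)) = Mul(108, Rational(32, 25)) = Rational(3456, 25)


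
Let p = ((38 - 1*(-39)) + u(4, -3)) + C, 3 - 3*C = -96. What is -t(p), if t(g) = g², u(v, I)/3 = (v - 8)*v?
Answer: -3844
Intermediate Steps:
C = 33 (C = 1 - ⅓*(-96) = 1 + 32 = 33)
u(v, I) = 3*v*(-8 + v) (u(v, I) = 3*((v - 8)*v) = 3*((-8 + v)*v) = 3*(v*(-8 + v)) = 3*v*(-8 + v))
p = 62 (p = ((38 - 1*(-39)) + 3*4*(-8 + 4)) + 33 = ((38 + 39) + 3*4*(-4)) + 33 = (77 - 48) + 33 = 29 + 33 = 62)
-t(p) = -1*62² = -1*3844 = -3844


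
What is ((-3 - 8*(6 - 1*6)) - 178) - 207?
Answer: -388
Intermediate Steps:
((-3 - 8*(6 - 1*6)) - 178) - 207 = ((-3 - 8*(6 - 6)) - 178) - 207 = ((-3 - 8*0) - 178) - 207 = ((-3 + 0) - 178) - 207 = (-3 - 178) - 207 = -181 - 207 = -388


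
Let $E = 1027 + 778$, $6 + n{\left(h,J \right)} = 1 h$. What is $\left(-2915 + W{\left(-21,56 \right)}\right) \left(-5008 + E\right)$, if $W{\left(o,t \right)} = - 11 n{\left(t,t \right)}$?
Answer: $11098395$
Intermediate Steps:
$n{\left(h,J \right)} = -6 + h$ ($n{\left(h,J \right)} = -6 + 1 h = -6 + h$)
$E = 1805$
$W{\left(o,t \right)} = 66 - 11 t$ ($W{\left(o,t \right)} = - 11 \left(-6 + t\right) = 66 - 11 t$)
$\left(-2915 + W{\left(-21,56 \right)}\right) \left(-5008 + E\right) = \left(-2915 + \left(66 - 616\right)\right) \left(-5008 + 1805\right) = \left(-2915 + \left(66 - 616\right)\right) \left(-3203\right) = \left(-2915 - 550\right) \left(-3203\right) = \left(-3465\right) \left(-3203\right) = 11098395$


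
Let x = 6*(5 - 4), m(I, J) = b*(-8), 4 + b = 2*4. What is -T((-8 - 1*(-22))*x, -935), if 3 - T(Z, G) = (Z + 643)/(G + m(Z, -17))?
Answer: -3628/967 ≈ -3.7518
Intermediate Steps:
b = 4 (b = -4 + 2*4 = -4 + 8 = 4)
m(I, J) = -32 (m(I, J) = 4*(-8) = -32)
x = 6 (x = 6*1 = 6)
T(Z, G) = 3 - (643 + Z)/(-32 + G) (T(Z, G) = 3 - (Z + 643)/(G - 32) = 3 - (643 + Z)/(-32 + G))
-T((-8 - 1*(-22))*x, -935) = -(-739 - (-8 - 1*(-22))*6 + 3*(-935))/(-32 - 935) = -(-739 - (-8 + 22)*6 - 2805)/(-967) = -(-1)*(-739 - 14*6 - 2805)/967 = -(-1)*(-739 - 1*84 - 2805)/967 = -(-1)*(-739 - 84 - 2805)/967 = -(-1)*(-3628)/967 = -1*3628/967 = -3628/967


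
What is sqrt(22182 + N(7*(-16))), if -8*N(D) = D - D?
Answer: sqrt(22182) ≈ 148.94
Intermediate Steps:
N(D) = 0 (N(D) = -(D - D)/8 = -1/8*0 = 0)
sqrt(22182 + N(7*(-16))) = sqrt(22182 + 0) = sqrt(22182)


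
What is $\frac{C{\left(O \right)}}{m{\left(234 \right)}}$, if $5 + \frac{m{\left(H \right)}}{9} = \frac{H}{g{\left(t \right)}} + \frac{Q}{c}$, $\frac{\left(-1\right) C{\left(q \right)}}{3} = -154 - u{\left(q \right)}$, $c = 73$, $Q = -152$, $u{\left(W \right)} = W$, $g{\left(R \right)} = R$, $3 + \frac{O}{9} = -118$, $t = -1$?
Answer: $\frac{68255}{52797} \approx 1.2928$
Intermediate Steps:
$O = -1089$ ($O = -27 + 9 \left(-118\right) = -27 - 1062 = -1089$)
$C{\left(q \right)} = 462 + 3 q$ ($C{\left(q \right)} = - 3 \left(-154 - q\right) = 462 + 3 q$)
$m{\left(H \right)} = - \frac{4653}{73} - 9 H$ ($m{\left(H \right)} = -45 + 9 \left(\frac{H}{-1} - \frac{152}{73}\right) = -45 + 9 \left(H \left(-1\right) - \frac{152}{73}\right) = -45 + 9 \left(- H - \frac{152}{73}\right) = -45 + 9 \left(- \frac{152}{73} - H\right) = -45 - \left(\frac{1368}{73} + 9 H\right) = - \frac{4653}{73} - 9 H$)
$\frac{C{\left(O \right)}}{m{\left(234 \right)}} = \frac{462 + 3 \left(-1089\right)}{- \frac{4653}{73} - 2106} = \frac{462 - 3267}{- \frac{4653}{73} - 2106} = - \frac{2805}{- \frac{158391}{73}} = \left(-2805\right) \left(- \frac{73}{158391}\right) = \frac{68255}{52797}$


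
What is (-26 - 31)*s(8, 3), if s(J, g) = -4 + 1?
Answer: 171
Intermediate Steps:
s(J, g) = -3
(-26 - 31)*s(8, 3) = (-26 - 31)*(-3) = -57*(-3) = 171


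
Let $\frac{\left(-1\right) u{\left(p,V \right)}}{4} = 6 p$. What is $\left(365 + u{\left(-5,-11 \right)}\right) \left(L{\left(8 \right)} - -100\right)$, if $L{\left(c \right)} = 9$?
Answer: $52865$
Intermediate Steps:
$u{\left(p,V \right)} = - 24 p$ ($u{\left(p,V \right)} = - 4 \cdot 6 p = - 24 p$)
$\left(365 + u{\left(-5,-11 \right)}\right) \left(L{\left(8 \right)} - -100\right) = \left(365 - -120\right) \left(9 - -100\right) = \left(365 + 120\right) \left(9 + 100\right) = 485 \cdot 109 = 52865$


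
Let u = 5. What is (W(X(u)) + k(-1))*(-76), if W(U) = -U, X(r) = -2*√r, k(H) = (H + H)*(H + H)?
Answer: -304 - 152*√5 ≈ -643.88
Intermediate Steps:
k(H) = 4*H² (k(H) = (2*H)*(2*H) = 4*H²)
(W(X(u)) + k(-1))*(-76) = (-(-2)*√5 + 4*(-1)²)*(-76) = (2*√5 + 4*1)*(-76) = (2*√5 + 4)*(-76) = (4 + 2*√5)*(-76) = -304 - 152*√5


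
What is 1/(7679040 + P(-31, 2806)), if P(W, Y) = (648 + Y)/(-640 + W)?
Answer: 61/468421126 ≈ 1.3022e-7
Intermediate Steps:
P(W, Y) = (648 + Y)/(-640 + W)
1/(7679040 + P(-31, 2806)) = 1/(7679040 + (648 + 2806)/(-640 - 31)) = 1/(7679040 + 3454/(-671)) = 1/(7679040 - 1/671*3454) = 1/(7679040 - 314/61) = 1/(468421126/61) = 61/468421126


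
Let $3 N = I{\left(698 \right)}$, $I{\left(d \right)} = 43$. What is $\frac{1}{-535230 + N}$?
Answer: $- \frac{3}{1605647} \approx -1.8684 \cdot 10^{-6}$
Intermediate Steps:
$N = \frac{43}{3}$ ($N = \frac{1}{3} \cdot 43 = \frac{43}{3} \approx 14.333$)
$\frac{1}{-535230 + N} = \frac{1}{-535230 + \frac{43}{3}} = \frac{1}{- \frac{1605647}{3}} = - \frac{3}{1605647}$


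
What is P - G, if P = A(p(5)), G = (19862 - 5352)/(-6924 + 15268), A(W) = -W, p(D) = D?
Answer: -28115/4172 ≈ -6.7390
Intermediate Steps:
G = 7255/4172 (G = 14510/8344 = 14510*(1/8344) = 7255/4172 ≈ 1.7390)
P = -5 (P = -1*5 = -5)
P - G = -5 - 1*7255/4172 = -5 - 7255/4172 = -28115/4172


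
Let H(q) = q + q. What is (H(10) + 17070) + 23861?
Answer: 40951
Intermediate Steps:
H(q) = 2*q
(H(10) + 17070) + 23861 = (2*10 + 17070) + 23861 = (20 + 17070) + 23861 = 17090 + 23861 = 40951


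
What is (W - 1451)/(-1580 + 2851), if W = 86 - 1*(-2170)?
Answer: 805/1271 ≈ 0.63336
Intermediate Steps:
W = 2256 (W = 86 + 2170 = 2256)
(W - 1451)/(-1580 + 2851) = (2256 - 1451)/(-1580 + 2851) = 805/1271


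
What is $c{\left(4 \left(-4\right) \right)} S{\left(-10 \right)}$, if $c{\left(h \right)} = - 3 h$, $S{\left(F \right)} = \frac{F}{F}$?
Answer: $48$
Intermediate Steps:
$S{\left(F \right)} = 1$
$c{\left(4 \left(-4\right) \right)} S{\left(-10 \right)} = - 3 \cdot 4 \left(-4\right) 1 = \left(-3\right) \left(-16\right) 1 = 48 \cdot 1 = 48$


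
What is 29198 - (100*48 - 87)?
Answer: 24485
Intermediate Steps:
29198 - (100*48 - 87) = 29198 - (4800 - 87) = 29198 - 1*4713 = 29198 - 4713 = 24485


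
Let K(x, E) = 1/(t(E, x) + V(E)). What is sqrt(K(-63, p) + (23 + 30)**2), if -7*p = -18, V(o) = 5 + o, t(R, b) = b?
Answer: sqrt(105718845)/194 ≈ 53.000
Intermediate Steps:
p = 18/7 (p = -1/7*(-18) = 18/7 ≈ 2.5714)
K(x, E) = 1/(5 + E + x) (K(x, E) = 1/(x + (5 + E)) = 1/(5 + E + x))
sqrt(K(-63, p) + (23 + 30)**2) = sqrt(1/(5 + 18/7 - 63) + (23 + 30)**2) = sqrt(1/(-388/7) + 53**2) = sqrt(-7/388 + 2809) = sqrt(1089885/388) = sqrt(105718845)/194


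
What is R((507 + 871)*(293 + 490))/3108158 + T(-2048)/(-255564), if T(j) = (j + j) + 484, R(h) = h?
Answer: 11957232418/33097220463 ≈ 0.36128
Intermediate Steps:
T(j) = 484 + 2*j (T(j) = 2*j + 484 = 484 + 2*j)
R((507 + 871)*(293 + 490))/3108158 + T(-2048)/(-255564) = ((507 + 871)*(293 + 490))/3108158 + (484 + 2*(-2048))/(-255564) = (1378*783)*(1/3108158) + (484 - 4096)*(-1/255564) = 1078974*(1/3108158) - 3612*(-1/255564) = 539487/1554079 + 301/21297 = 11957232418/33097220463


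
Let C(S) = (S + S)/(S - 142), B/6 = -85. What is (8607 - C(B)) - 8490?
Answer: 18816/163 ≈ 115.44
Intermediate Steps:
B = -510 (B = 6*(-85) = -510)
C(S) = 2*S/(-142 + S) (C(S) = (2*S)/(-142 + S) = 2*S/(-142 + S))
(8607 - C(B)) - 8490 = (8607 - 2*(-510)/(-142 - 510)) - 8490 = (8607 - 2*(-510)/(-652)) - 8490 = (8607 - 2*(-510)*(-1)/652) - 8490 = (8607 - 1*255/163) - 8490 = (8607 - 255/163) - 8490 = 1402686/163 - 8490 = 18816/163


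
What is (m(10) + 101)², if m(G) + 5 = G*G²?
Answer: 1201216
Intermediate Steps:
m(G) = -5 + G³ (m(G) = -5 + G*G² = -5 + G³)
(m(10) + 101)² = ((-5 + 10³) + 101)² = ((-5 + 1000) + 101)² = (995 + 101)² = 1096² = 1201216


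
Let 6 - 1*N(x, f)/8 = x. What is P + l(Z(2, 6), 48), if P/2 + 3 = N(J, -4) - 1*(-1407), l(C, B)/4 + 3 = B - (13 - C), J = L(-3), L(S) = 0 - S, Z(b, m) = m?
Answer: 3008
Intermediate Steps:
L(S) = -S
J = 3 (J = -1*(-3) = 3)
N(x, f) = 48 - 8*x
l(C, B) = -64 + 4*B + 4*C (l(C, B) = -12 + 4*(B - (13 - C)) = -12 + 4*(B + (-13 + C)) = -12 + 4*(-13 + B + C) = -12 + (-52 + 4*B + 4*C) = -64 + 4*B + 4*C)
P = 2856 (P = -6 + 2*((48 - 8*3) - 1*(-1407)) = -6 + 2*((48 - 24) + 1407) = -6 + 2*(24 + 1407) = -6 + 2*1431 = -6 + 2862 = 2856)
P + l(Z(2, 6), 48) = 2856 + (-64 + 4*48 + 4*6) = 2856 + (-64 + 192 + 24) = 2856 + 152 = 3008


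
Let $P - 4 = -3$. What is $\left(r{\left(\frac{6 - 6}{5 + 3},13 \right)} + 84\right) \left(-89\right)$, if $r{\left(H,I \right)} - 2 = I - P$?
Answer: $-8722$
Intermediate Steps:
$P = 1$ ($P = 4 - 3 = 1$)
$r{\left(H,I \right)} = 1 + I$ ($r{\left(H,I \right)} = 2 + \left(I - 1\right) = 2 + \left(-1 + I\right) = 1 + I$)
$\left(r{\left(\frac{6 - 6}{5 + 3},13 \right)} + 84\right) \left(-89\right) = \left(\left(1 + 13\right) + 84\right) \left(-89\right) = \left(14 + 84\right) \left(-89\right) = 98 \left(-89\right) = -8722$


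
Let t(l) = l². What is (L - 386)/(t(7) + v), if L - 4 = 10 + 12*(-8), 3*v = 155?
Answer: -702/151 ≈ -4.6490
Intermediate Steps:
v = 155/3 (v = (⅓)*155 = 155/3 ≈ 51.667)
L = -82 (L = 4 + (10 + 12*(-8)) = 4 + (10 - 96) = 4 - 86 = -82)
(L - 386)/(t(7) + v) = (-82 - 386)/(7² + 155/3) = -468/(49 + 155/3) = -468/302/3 = -468*3/302 = -702/151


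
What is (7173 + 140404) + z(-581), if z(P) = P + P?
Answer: 146415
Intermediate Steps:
z(P) = 2*P
(7173 + 140404) + z(-581) = (7173 + 140404) + 2*(-581) = 147577 - 1162 = 146415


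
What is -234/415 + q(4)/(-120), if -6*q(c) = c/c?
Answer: -33613/59760 ≈ -0.56247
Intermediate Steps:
q(c) = -⅙ (q(c) = -c/(6*c) = -⅙*1 = -⅙)
-234/415 + q(4)/(-120) = -234/415 - ⅙/(-120) = -234*1/415 - ⅙*(-1/120) = -234/415 + 1/720 = -33613/59760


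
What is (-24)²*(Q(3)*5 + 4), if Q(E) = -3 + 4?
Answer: 5184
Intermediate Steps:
Q(E) = 1
(-24)²*(Q(3)*5 + 4) = (-24)²*(1*5 + 4) = 576*(5 + 4) = 576*9 = 5184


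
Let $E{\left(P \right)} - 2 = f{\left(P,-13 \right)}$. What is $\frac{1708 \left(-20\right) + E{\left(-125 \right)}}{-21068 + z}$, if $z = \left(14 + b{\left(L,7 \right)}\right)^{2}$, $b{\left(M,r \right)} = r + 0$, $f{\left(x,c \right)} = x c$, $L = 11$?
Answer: $\frac{32533}{20627} \approx 1.5772$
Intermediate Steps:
$f{\left(x,c \right)} = c x$
$E{\left(P \right)} = 2 - 13 P$
$b{\left(M,r \right)} = r$
$z = 441$ ($z = \left(14 + 7\right)^{2} = 21^{2} = 441$)
$\frac{1708 \left(-20\right) + E{\left(-125 \right)}}{-21068 + z} = \frac{1708 \left(-20\right) + \left(2 - -1625\right)}{-21068 + 441} = \frac{-34160 + \left(2 + 1625\right)}{-20627} = \left(-34160 + 1627\right) \left(- \frac{1}{20627}\right) = \left(-32533\right) \left(- \frac{1}{20627}\right) = \frac{32533}{20627}$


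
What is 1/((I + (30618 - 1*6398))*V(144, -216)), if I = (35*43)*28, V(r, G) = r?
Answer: 1/9555840 ≈ 1.0465e-7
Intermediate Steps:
I = 42140 (I = 1505*28 = 42140)
1/((I + (30618 - 1*6398))*V(144, -216)) = 1/((42140 + (30618 - 1*6398))*144) = (1/144)/(42140 + (30618 - 6398)) = (1/144)/(42140 + 24220) = (1/144)/66360 = (1/66360)*(1/144) = 1/9555840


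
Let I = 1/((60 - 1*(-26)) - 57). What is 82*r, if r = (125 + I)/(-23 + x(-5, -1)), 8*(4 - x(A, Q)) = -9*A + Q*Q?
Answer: -1189328/2871 ≈ -414.26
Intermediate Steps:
x(A, Q) = 4 - Q**2/8 + 9*A/8 (x(A, Q) = 4 - (-9*A + Q*Q)/8 = 4 - (-9*A + Q**2)/8 = 4 - (Q**2 - 9*A)/8 = 4 + (-Q**2/8 + 9*A/8) = 4 - Q**2/8 + 9*A/8)
I = 1/29 (I = 1/((60 + 26) - 57) = 1/(86 - 57) = 1/29 ≈ 0.034483)
r = -14504/2871 (r = (125 + 1/29)/(-23 + (4 - 1/8*(-1)**2 + (9/8)*(-5))) = 3626/(29*(-23 + (4 - 1/8*1 - 45/8))) = 3626/(29*(-23 + (4 - 1/8 - 45/8))) = 3626/(29*(-23 - 7/4)) = 3626/(29*(-99/4)) = (3626/29)*(-4/99) = -14504/2871 ≈ -5.0519)
82*r = 82*(-14504/2871) = -1189328/2871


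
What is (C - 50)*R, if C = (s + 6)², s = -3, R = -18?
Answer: 738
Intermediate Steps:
C = 9 (C = (-3 + 6)² = 3² = 9)
(C - 50)*R = (9 - 50)*(-18) = -41*(-18) = 738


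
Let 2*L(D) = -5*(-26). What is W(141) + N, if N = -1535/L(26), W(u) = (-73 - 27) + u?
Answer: 226/13 ≈ 17.385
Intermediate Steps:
L(D) = 65 (L(D) = (-5*(-26))/2 = (½)*130 = 65)
W(u) = -100 + u
N = -307/13 (N = -1535/65 = -1535*1/65 = -307/13 ≈ -23.615)
W(141) + N = (-100 + 141) - 307/13 = 41 - 307/13 = 226/13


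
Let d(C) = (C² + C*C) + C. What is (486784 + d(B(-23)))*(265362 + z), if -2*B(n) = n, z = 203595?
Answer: 228410196420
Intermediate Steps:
B(n) = -n/2
d(C) = C + 2*C² (d(C) = (C² + C²) + C = 2*C² + C = C + 2*C²)
(486784 + d(B(-23)))*(265362 + z) = (486784 + (-½*(-23))*(1 + 2*(-½*(-23))))*(265362 + 203595) = (486784 + 23*(1 + 2*(23/2))/2)*468957 = (486784 + 23*(1 + 23)/2)*468957 = (486784 + (23/2)*24)*468957 = (486784 + 276)*468957 = 487060*468957 = 228410196420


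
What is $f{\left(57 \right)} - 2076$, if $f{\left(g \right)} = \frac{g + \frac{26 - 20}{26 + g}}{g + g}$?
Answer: $- \frac{6546125}{3154} \approx -2075.5$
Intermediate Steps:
$f{\left(g \right)} = \frac{g + \frac{6}{26 + g}}{2 g}$
$f{\left(57 \right)} - 2076 = \frac{6 + 57^{2} + 26 \cdot 57}{2 \cdot 57 \left(26 + 57\right)} - 2076 = \frac{1}{2} \cdot \frac{1}{57} \cdot \frac{1}{83} \left(6 + 3249 + 1482\right) - 2076 = \frac{1}{2} \cdot \frac{1}{57} \cdot \frac{1}{83} \cdot 4737 - 2076 = \frac{1579}{3154} - 2076 = - \frac{6546125}{3154}$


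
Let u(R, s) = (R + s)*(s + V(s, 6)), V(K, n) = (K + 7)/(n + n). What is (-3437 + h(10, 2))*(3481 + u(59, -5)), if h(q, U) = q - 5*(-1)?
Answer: -11018840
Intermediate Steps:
V(K, n) = (7 + K)/(2*n) (V(K, n) = (7 + K)/((2*n)) = (7 + K)*(1/(2*n)) = (7 + K)/(2*n))
u(R, s) = (7/12 + 13*s/12)*(R + s) (u(R, s) = (R + s)*(s + (½)*(7 + s)/6) = (R + s)*(s + (½)*(⅙)*(7 + s)) = (R + s)*(s + (7/12 + s/12)) = (R + s)*(7/12 + 13*s/12) = (7/12 + 13*s/12)*(R + s))
h(q, U) = 5 + q (h(q, U) = q + 5 = 5 + q)
(-3437 + h(10, 2))*(3481 + u(59, -5)) = (-3437 + (5 + 10))*(3481 + ((7/12)*59 + (7/12)*(-5) + (13/12)*(-5)² + (13/12)*59*(-5))) = (-3437 + 15)*(3481 + (413/12 - 35/12 + (13/12)*25 - 3835/12)) = -3422*(3481 + (413/12 - 35/12 + 325/12 - 3835/12)) = -3422*(3481 - 261) = -3422*3220 = -11018840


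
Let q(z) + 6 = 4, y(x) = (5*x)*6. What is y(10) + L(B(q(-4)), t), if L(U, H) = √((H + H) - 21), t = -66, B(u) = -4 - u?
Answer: 300 + 3*I*√17 ≈ 300.0 + 12.369*I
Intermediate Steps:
y(x) = 30*x
q(z) = -2 (q(z) = -6 + 4 = -2)
L(U, H) = √(-21 + 2*H) (L(U, H) = √(2*H - 21) = √(-21 + 2*H))
y(10) + L(B(q(-4)), t) = 30*10 + √(-21 + 2*(-66)) = 300 + √(-21 - 132) = 300 + √(-153) = 300 + 3*I*√17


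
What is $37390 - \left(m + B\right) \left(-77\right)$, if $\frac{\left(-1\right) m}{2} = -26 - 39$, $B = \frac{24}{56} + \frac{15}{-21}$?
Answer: $47378$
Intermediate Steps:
$B = - \frac{2}{7}$ ($B = 24 \cdot \frac{1}{56} + 15 \left(- \frac{1}{21}\right) = \frac{3}{7} - \frac{5}{7} = - \frac{2}{7} \approx -0.28571$)
$m = 130$ ($m = - 2 \left(-26 - 39\right) = \left(-2\right) \left(-65\right) = 130$)
$37390 - \left(m + B\right) \left(-77\right) = 37390 - \left(130 - \frac{2}{7}\right) \left(-77\right) = 37390 - \frac{908}{7} \left(-77\right) = 37390 - -9988 = 37390 + 9988 = 47378$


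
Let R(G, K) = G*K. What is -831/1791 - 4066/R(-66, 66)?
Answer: 203465/433422 ≈ 0.46944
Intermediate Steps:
-831/1791 - 4066/R(-66, 66) = -831/1791 - 4066/((-66*66)) = -831*1/1791 - 4066/(-4356) = -277/597 - 4066*(-1/4356) = -277/597 + 2033/2178 = 203465/433422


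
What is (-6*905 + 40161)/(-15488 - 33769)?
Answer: -3859/5473 ≈ -0.70510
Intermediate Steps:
(-6*905 + 40161)/(-15488 - 33769) = (-5430 + 40161)/(-49257) = 34731*(-1/49257) = -3859/5473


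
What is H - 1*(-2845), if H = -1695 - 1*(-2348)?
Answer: 3498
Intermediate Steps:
H = 653 (H = -1695 + 2348 = 653)
H - 1*(-2845) = 653 - 1*(-2845) = 653 + 2845 = 3498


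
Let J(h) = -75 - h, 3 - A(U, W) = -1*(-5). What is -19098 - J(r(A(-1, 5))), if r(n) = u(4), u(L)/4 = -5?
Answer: -19043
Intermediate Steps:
u(L) = -20 (u(L) = 4*(-5) = -20)
A(U, W) = -2 (A(U, W) = 3 - (-1)*(-5) = 3 - 1*5 = 3 - 5 = -2)
r(n) = -20
-19098 - J(r(A(-1, 5))) = -19098 - (-75 - 1*(-20)) = -19098 - (-75 + 20) = -19098 - 1*(-55) = -19098 + 55 = -19043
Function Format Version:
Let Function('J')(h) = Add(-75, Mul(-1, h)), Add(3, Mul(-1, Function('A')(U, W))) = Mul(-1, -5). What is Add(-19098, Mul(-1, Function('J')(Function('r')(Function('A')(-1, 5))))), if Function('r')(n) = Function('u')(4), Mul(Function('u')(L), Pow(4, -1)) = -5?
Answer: -19043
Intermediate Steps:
Function('u')(L) = -20 (Function('u')(L) = Mul(4, -5) = -20)
Function('A')(U, W) = -2 (Function('A')(U, W) = Add(3, Mul(-1, Mul(-1, -5))) = Add(3, Mul(-1, 5)) = Add(3, -5) = -2)
Function('r')(n) = -20
Add(-19098, Mul(-1, Function('J')(Function('r')(Function('A')(-1, 5))))) = Add(-19098, Mul(-1, Add(-75, Mul(-1, -20)))) = Add(-19098, Mul(-1, Add(-75, 20))) = Add(-19098, Mul(-1, -55)) = Add(-19098, 55) = -19043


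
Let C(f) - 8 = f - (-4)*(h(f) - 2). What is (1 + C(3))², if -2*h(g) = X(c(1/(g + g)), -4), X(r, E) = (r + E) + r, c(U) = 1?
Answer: 64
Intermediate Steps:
X(r, E) = E + 2*r (X(r, E) = (E + r) + r = E + 2*r)
h(g) = 1 (h(g) = -(-4 + 2*1)/2 = -(-4 + 2)/2 = -½*(-2) = 1)
C(f) = 4 + f (C(f) = 8 + (f - (-4)*(1 - 2)) = 8 + (f - (-4)*(-1)) = 8 + (f - 1*4) = 8 + (f - 4) = 8 + (-4 + f) = 4 + f)
(1 + C(3))² = (1 + (4 + 3))² = (1 + 7)² = 8² = 64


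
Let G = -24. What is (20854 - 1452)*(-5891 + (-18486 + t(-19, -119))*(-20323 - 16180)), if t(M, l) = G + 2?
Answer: 13107828863466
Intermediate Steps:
t(M, l) = -22 (t(M, l) = -24 + 2 = -22)
(20854 - 1452)*(-5891 + (-18486 + t(-19, -119))*(-20323 - 16180)) = (20854 - 1452)*(-5891 + (-18486 - 22)*(-20323 - 16180)) = 19402*(-5891 - 18508*(-36503)) = 19402*(-5891 + 675597524) = 19402*675591633 = 13107828863466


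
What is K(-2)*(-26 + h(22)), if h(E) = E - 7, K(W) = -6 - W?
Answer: 44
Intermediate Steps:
h(E) = -7 + E
K(-2)*(-26 + h(22)) = (-6 - 1*(-2))*(-26 + (-7 + 22)) = (-6 + 2)*(-26 + 15) = -4*(-11) = 44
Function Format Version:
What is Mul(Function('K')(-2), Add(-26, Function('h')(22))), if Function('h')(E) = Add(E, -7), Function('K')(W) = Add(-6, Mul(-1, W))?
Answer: 44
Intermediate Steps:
Function('h')(E) = Add(-7, E)
Mul(Function('K')(-2), Add(-26, Function('h')(22))) = Mul(Add(-6, Mul(-1, -2)), Add(-26, Add(-7, 22))) = Mul(Add(-6, 2), Add(-26, 15)) = Mul(-4, -11) = 44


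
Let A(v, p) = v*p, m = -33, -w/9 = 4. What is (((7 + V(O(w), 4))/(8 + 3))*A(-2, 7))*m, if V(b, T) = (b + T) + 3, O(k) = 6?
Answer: 840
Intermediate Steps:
w = -36 (w = -9*4 = -36)
V(b, T) = 3 + T + b (V(b, T) = (T + b) + 3 = 3 + T + b)
A(v, p) = p*v
(((7 + V(O(w), 4))/(8 + 3))*A(-2, 7))*m = (((7 + (3 + 4 + 6))/(8 + 3))*(7*(-2)))*(-33) = (((7 + 13)/11)*(-14))*(-33) = ((20*(1/11))*(-14))*(-33) = ((20/11)*(-14))*(-33) = -280/11*(-33) = 840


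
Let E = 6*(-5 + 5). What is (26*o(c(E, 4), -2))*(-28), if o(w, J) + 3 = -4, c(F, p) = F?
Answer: 5096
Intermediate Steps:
E = 0 (E = 6*0 = 0)
o(w, J) = -7 (o(w, J) = -3 - 4 = -7)
(26*o(c(E, 4), -2))*(-28) = (26*(-7))*(-28) = -182*(-28) = 5096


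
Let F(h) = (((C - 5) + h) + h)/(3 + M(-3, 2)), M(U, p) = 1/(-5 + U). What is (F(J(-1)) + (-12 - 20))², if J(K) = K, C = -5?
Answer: 692224/529 ≈ 1308.6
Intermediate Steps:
F(h) = -80/23 + 16*h/23 (F(h) = (((-5 - 5) + h) + h)/(3 + 1/(-5 - 3)) = ((-10 + h) + h)/(3 + 1/(-8)) = (-10 + 2*h)/(3 - ⅛) = (-10 + 2*h)/(23/8) = (-10 + 2*h)*(8/23) = -80/23 + 16*h/23)
(F(J(-1)) + (-12 - 20))² = ((-80/23 + (16/23)*(-1)) + (-12 - 20))² = ((-80/23 - 16/23) - 32)² = (-96/23 - 32)² = (-832/23)² = 692224/529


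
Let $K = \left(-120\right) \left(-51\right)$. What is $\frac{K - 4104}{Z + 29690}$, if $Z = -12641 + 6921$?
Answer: $\frac{336}{3995} \approx 0.084105$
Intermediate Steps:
$Z = -5720$
$K = 6120$
$\frac{K - 4104}{Z + 29690} = \frac{6120 - 4104}{-5720 + 29690} = \frac{2016}{23970} = 2016 \cdot \frac{1}{23970} = \frac{336}{3995}$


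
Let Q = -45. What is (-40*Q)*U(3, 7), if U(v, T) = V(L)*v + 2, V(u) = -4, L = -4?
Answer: -18000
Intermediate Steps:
U(v, T) = 2 - 4*v (U(v, T) = -4*v + 2 = 2 - 4*v)
(-40*Q)*U(3, 7) = (-40*(-45))*(2 - 4*3) = 1800*(2 - 12) = 1800*(-10) = -18000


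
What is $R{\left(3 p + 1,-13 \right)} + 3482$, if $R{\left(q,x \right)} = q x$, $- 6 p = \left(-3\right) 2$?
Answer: $3430$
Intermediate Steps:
$p = 1$ ($p = - \frac{\left(-3\right) 2}{6} = \left(- \frac{1}{6}\right) \left(-6\right) = 1$)
$R{\left(3 p + 1,-13 \right)} + 3482 = \left(3 \cdot 1 + 1\right) \left(-13\right) + 3482 = \left(3 + 1\right) \left(-13\right) + 3482 = 4 \left(-13\right) + 3482 = -52 + 3482 = 3430$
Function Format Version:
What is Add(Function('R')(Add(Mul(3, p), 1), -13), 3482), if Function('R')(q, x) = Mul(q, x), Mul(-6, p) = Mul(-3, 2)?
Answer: 3430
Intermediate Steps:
p = 1 (p = Mul(Rational(-1, 6), Mul(-3, 2)) = Mul(Rational(-1, 6), -6) = 1)
Add(Function('R')(Add(Mul(3, p), 1), -13), 3482) = Add(Mul(Add(Mul(3, 1), 1), -13), 3482) = Add(Mul(Add(3, 1), -13), 3482) = Add(Mul(4, -13), 3482) = Add(-52, 3482) = 3430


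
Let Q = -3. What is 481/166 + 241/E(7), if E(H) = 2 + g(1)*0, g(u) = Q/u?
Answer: 10242/83 ≈ 123.40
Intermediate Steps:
g(u) = -3/u
E(H) = 2 (E(H) = 2 - 3/1*0 = 2 - 3*1*0 = 2 - 3*0 = 2 + 0 = 2)
481/166 + 241/E(7) = 481/166 + 241/2 = 10242/83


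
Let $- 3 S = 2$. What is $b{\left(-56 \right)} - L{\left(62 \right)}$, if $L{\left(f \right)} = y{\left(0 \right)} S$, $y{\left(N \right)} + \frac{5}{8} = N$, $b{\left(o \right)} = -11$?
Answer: $- \frac{137}{12} \approx -11.417$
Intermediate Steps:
$S = - \frac{2}{3}$ ($S = \left(- \frac{1}{3}\right) 2 = - \frac{2}{3} \approx -0.66667$)
$y{\left(N \right)} = - \frac{5}{8} + N$
$L{\left(f \right)} = \frac{5}{12}$ ($L{\left(f \right)} = \left(- \frac{5}{8} + 0\right) \left(- \frac{2}{3}\right) = \left(- \frac{5}{8}\right) \left(- \frac{2}{3}\right) = \frac{5}{12}$)
$b{\left(-56 \right)} - L{\left(62 \right)} = -11 - \frac{5}{12} = - \frac{137}{12}$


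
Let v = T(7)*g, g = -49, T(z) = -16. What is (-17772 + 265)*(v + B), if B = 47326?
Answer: -842261770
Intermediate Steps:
v = 784 (v = -16*(-49) = 784)
(-17772 + 265)*(v + B) = (-17772 + 265)*(784 + 47326) = -17507*48110 = -842261770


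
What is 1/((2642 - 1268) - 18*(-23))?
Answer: 1/1788 ≈ 0.00055928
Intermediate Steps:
1/((2642 - 1268) - 18*(-23)) = 1/(1374 + 414) = 1/1788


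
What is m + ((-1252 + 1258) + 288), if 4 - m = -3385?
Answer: 3683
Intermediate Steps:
m = 3389 (m = 4 - 1*(-3385) = 4 + 3385 = 3389)
m + ((-1252 + 1258) + 288) = 3389 + ((-1252 + 1258) + 288) = 3389 + (6 + 288) = 3389 + 294 = 3683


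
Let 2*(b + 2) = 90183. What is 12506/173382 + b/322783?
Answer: 320390051/1512561138 ≈ 0.21182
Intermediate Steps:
b = 90179/2 (b = -2 + (½)*90183 = -2 + 90183/2 = 90179/2 ≈ 45090.)
12506/173382 + b/322783 = 12506/173382 + (90179/2)/322783 = 12506*(1/173382) + (90179/2)*(1/322783) = 169/2343 + 90179/645566 = 320390051/1512561138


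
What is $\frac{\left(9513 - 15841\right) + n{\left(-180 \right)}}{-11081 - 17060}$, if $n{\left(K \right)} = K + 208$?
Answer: $\frac{6300}{28141} \approx 0.22387$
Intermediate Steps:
$n{\left(K \right)} = 208 + K$
$\frac{\left(9513 - 15841\right) + n{\left(-180 \right)}}{-11081 - 17060} = \frac{\left(9513 - 15841\right) + \left(208 - 180\right)}{-11081 - 17060} = \frac{-6328 + 28}{-28141} = \left(-6300\right) \left(- \frac{1}{28141}\right) = \frac{6300}{28141}$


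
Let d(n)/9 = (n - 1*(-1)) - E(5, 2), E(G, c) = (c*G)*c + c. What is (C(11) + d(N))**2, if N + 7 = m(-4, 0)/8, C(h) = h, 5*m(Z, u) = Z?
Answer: 5851561/100 ≈ 58516.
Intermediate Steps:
m(Z, u) = Z/5
N = -71/10 (N = -7 + ((1/5)*(-4))/8 = -7 - 4/5*1/8 = -7 - 1/10 = -71/10 ≈ -7.1000)
E(G, c) = c + G*c**2 (E(G, c) = (G*c)*c + c = G*c**2 + c = c + G*c**2)
d(n) = -189 + 9*n (d(n) = 9*((n - 1*(-1)) - 2*(1 + 5*2)) = 9*((n + 1) - 2*(1 + 10)) = 9*((1 + n) - 2*11) = 9*((1 + n) - 1*22) = 9*((1 + n) - 22) = 9*(-21 + n) = -189 + 9*n)
(C(11) + d(N))**2 = (11 + (-189 + 9*(-71/10)))**2 = (11 + (-189 - 639/10))**2 = (11 - 2529/10)**2 = (-2419/10)**2 = 5851561/100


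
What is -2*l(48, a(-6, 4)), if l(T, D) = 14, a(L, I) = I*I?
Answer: -28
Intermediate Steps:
a(L, I) = I²
-2*l(48, a(-6, 4)) = -2*14 = -28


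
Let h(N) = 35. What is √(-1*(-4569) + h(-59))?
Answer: 2*√1151 ≈ 67.853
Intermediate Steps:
√(-1*(-4569) + h(-59)) = √(-1*(-4569) + 35) = √(4569 + 35) = √4604 = 2*√1151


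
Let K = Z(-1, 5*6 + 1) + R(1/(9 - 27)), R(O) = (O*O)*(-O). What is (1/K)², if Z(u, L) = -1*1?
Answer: 34012224/34000561 ≈ 1.0003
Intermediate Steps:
Z(u, L) = -1
R(O) = -O³ (R(O) = O²*(-O) = -O³)
K = -5831/5832 (K = -1 - (1/(9 - 27))³ = -1 - (1/(-18))³ = -1 - (-1/18)³ = -1 - 1*(-1/5832) = -1 + 1/5832 = -5831/5832 ≈ -0.99983)
(1/K)² = (1/(-5831/5832))² = (-5832/5831)² = 34012224/34000561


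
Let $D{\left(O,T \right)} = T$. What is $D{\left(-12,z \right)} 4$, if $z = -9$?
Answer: $-36$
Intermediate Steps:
$D{\left(-12,z \right)} 4 = \left(-9\right) 4 = -36$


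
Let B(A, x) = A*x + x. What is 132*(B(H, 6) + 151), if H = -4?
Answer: 17556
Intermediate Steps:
B(A, x) = x + A*x
132*(B(H, 6) + 151) = 132*(6*(1 - 4) + 151) = 132*(6*(-3) + 151) = 132*(-18 + 151) = 132*133 = 17556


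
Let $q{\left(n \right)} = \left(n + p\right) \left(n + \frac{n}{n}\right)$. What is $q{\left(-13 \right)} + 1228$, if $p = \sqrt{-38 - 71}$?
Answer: $1384 - 12 i \sqrt{109} \approx 1384.0 - 125.28 i$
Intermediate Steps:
$p = i \sqrt{109}$ ($p = \sqrt{-109} = i \sqrt{109} \approx 10.44 i$)
$q{\left(n \right)} = \left(1 + n\right) \left(n + i \sqrt{109}\right)$ ($q{\left(n \right)} = \left(n + i \sqrt{109}\right) \left(n + \frac{n}{n}\right) = \left(n + i \sqrt{109}\right) \left(n + 1\right) = \left(n + i \sqrt{109}\right) \left(1 + n\right) = \left(1 + n\right) \left(n + i \sqrt{109}\right)$)
$q{\left(-13 \right)} + 1228 = \left(-13 + \left(-13\right)^{2} + i \sqrt{109} + i \left(-13\right) \sqrt{109}\right) + 1228 = \left(-13 + 169 + i \sqrt{109} - 13 i \sqrt{109}\right) + 1228 = \left(156 - 12 i \sqrt{109}\right) + 1228 = 1384 - 12 i \sqrt{109}$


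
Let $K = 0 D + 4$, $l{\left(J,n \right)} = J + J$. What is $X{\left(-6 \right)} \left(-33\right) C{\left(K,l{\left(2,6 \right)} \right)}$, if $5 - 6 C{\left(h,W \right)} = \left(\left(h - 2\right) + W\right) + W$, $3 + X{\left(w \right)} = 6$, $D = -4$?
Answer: $\frac{165}{2} \approx 82.5$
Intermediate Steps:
$l{\left(J,n \right)} = 2 J$
$K = 4$ ($K = 0 \left(-4\right) + 4 = 0 + 4 = 4$)
$X{\left(w \right)} = 3$ ($X{\left(w \right)} = -3 + 6 = 3$)
$C{\left(h,W \right)} = \frac{7}{6} - \frac{W}{3} - \frac{h}{6}$ ($C{\left(h,W \right)} = \frac{5}{6} - \frac{\left(\left(h - 2\right) + W\right) + W}{6} = \frac{5}{6} - \frac{\left(\left(-2 + h\right) + W\right) + W}{6} = \frac{5}{6} - \frac{\left(-2 + W + h\right) + W}{6} = \frac{5}{6} - \frac{-2 + h + 2 W}{6} = \frac{5}{6} - \left(- \frac{1}{3} + \frac{W}{3} + \frac{h}{6}\right) = \frac{7}{6} - \frac{W}{3} - \frac{h}{6}$)
$X{\left(-6 \right)} \left(-33\right) C{\left(K,l{\left(2,6 \right)} \right)} = 3 \left(-33\right) \left(\frac{7}{6} - \frac{2 \cdot 2}{3} - \frac{2}{3}\right) = - 99 \left(\frac{7}{6} - \frac{4}{3} - \frac{2}{3}\right) = \left(-99\right) \left(- \frac{5}{6}\right) = \frac{165}{2}$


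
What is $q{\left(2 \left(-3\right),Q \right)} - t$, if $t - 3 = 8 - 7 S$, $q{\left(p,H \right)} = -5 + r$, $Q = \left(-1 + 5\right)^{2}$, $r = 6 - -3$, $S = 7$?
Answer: $42$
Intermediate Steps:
$r = 9$ ($r = 6 + 3 = 9$)
$Q = 16$ ($Q = 4^{2} = 16$)
$q{\left(p,H \right)} = 4$ ($q{\left(p,H \right)} = -5 + 9 = 4$)
$t = -38$ ($t = 3 + \left(8 - 49\right) = 3 - 41 = -38$)
$q{\left(2 \left(-3\right),Q \right)} - t = 4 - -38 = 4 + 38 = 42$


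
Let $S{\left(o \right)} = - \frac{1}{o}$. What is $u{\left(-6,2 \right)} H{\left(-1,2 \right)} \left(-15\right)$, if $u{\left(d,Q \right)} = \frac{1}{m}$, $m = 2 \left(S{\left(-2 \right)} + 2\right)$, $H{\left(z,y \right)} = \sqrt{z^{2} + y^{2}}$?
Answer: $- 3 \sqrt{5} \approx -6.7082$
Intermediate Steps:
$H{\left(z,y \right)} = \sqrt{y^{2} + z^{2}}$
$m = 5$ ($m = 2 \left(- \frac{1}{-2} + 2\right) = 2 \left(\left(-1\right) \left(- \frac{1}{2}\right) + 2\right) = 2 \left(\frac{1}{2} + 2\right) = 2 \cdot \frac{5}{2} = 5$)
$u{\left(d,Q \right)} = \frac{1}{5}$
$u{\left(-6,2 \right)} H{\left(-1,2 \right)} \left(-15\right) = \frac{\sqrt{2^{2} + \left(-1\right)^{2}}}{5} \left(-15\right) = \frac{\sqrt{4 + 1}}{5} \left(-15\right) = \frac{\sqrt{5}}{5} \left(-15\right) = - 3 \sqrt{5}$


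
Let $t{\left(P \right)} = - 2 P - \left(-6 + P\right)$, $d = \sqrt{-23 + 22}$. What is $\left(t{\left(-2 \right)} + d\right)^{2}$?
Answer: $\left(12 + i\right)^{2} \approx 143.0 + 24.0 i$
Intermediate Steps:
$d = i$ ($d = \sqrt{-1} = i \approx 1.0 i$)
$t{\left(P \right)} = 6 - 3 P$
$\left(t{\left(-2 \right)} + d\right)^{2} = \left(\left(6 - -6\right) + i\right)^{2} = \left(\left(6 + 6\right) + i\right)^{2} = \left(12 + i\right)^{2}$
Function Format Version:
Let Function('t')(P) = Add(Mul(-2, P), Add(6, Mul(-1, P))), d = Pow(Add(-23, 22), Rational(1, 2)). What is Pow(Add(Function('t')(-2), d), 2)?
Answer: Pow(Add(12, I), 2) ≈ Add(143.00, Mul(24.000, I))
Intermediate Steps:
d = I (d = Pow(-1, Rational(1, 2)) = I ≈ Mul(1.0000, I))
Function('t')(P) = Add(6, Mul(-3, P))
Pow(Add(Function('t')(-2), d), 2) = Pow(Add(Add(6, Mul(-3, -2)), I), 2) = Pow(Add(Add(6, 6), I), 2) = Pow(Add(12, I), 2)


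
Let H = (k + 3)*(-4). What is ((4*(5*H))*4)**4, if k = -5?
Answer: 167772160000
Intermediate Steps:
H = 8 (H = (-5 + 3)*(-4) = -2*(-4) = 8)
((4*(5*H))*4)**4 = ((4*(5*8))*4)**4 = ((4*40)*4)**4 = (160*4)**4 = 640**4 = 167772160000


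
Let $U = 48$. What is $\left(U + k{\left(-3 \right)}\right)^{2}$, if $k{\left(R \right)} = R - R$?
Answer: $2304$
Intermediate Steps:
$k{\left(R \right)} = 0$
$\left(U + k{\left(-3 \right)}\right)^{2} = \left(48 + 0\right)^{2} = 48^{2} = 2304$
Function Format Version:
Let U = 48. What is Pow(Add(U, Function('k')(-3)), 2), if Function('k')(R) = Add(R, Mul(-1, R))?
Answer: 2304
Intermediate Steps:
Function('k')(R) = 0
Pow(Add(U, Function('k')(-3)), 2) = Pow(Add(48, 0), 2) = Pow(48, 2) = 2304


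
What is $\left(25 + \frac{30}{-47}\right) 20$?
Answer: $\frac{22900}{47} \approx 487.23$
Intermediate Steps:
$\left(25 + \frac{30}{-47}\right) 20 = \left(25 + 30 \left(- \frac{1}{47}\right)\right) 20 = \left(25 - \frac{30}{47}\right) 20 = \frac{1145}{47} \cdot 20 = \frac{22900}{47}$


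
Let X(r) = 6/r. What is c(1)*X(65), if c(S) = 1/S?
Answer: 6/65 ≈ 0.092308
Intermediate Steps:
c(1)*X(65) = (6/65)/1 = 1*(6*(1/65)) = 1*(6/65) = 6/65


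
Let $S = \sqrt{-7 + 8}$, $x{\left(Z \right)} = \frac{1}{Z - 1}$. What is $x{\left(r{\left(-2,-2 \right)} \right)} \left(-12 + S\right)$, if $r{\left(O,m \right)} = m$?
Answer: $\frac{11}{3} \approx 3.6667$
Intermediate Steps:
$x{\left(Z \right)} = \frac{1}{-1 + Z}$
$S = 1$ ($S = \sqrt{1} = 1$)
$x{\left(r{\left(-2,-2 \right)} \right)} \left(-12 + S\right) = \frac{-12 + 1}{-1 - 2} = \frac{1}{-3} \left(-11\right) = \left(- \frac{1}{3}\right) \left(-11\right) = \frac{11}{3}$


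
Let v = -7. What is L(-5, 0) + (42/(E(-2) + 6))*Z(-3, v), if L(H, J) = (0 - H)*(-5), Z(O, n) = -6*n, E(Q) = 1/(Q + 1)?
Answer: 1639/5 ≈ 327.80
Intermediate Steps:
E(Q) = 1/(1 + Q)
L(H, J) = 5*H (L(H, J) = -H*(-5) = 5*H)
L(-5, 0) + (42/(E(-2) + 6))*Z(-3, v) = 5*(-5) + (42/(1/(1 - 2) + 6))*(-6*(-7)) = -25 + (42/(1/(-1) + 6))*42 = -25 + (42/(-1 + 6))*42 = -25 + (42/5)*42 = -25 + 1764/5 = 1639/5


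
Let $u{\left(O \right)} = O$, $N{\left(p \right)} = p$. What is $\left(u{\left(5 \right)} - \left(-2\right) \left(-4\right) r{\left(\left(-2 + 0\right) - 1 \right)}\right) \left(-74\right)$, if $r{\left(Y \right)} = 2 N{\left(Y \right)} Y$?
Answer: $10286$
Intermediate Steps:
$r{\left(Y \right)} = 2 Y^{2}$ ($r{\left(Y \right)} = 2 Y Y = 2 Y^{2}$)
$\left(u{\left(5 \right)} - \left(-2\right) \left(-4\right) r{\left(\left(-2 + 0\right) - 1 \right)}\right) \left(-74\right) = \left(5 - \left(-2\right) \left(-4\right) 2 \left(\left(-2 + 0\right) - 1\right)^{2}\right) \left(-74\right) = \left(5 - 8 \cdot 2 \left(-2 - 1\right)^{2}\right) \left(-74\right) = \left(5 - 8 \cdot 2 \left(-3\right)^{2}\right) \left(-74\right) = \left(5 - 8 \cdot 2 \cdot 9\right) \left(-74\right) = \left(5 - 8 \cdot 18\right) \left(-74\right) = \left(5 - 144\right) \left(-74\right) = \left(-139\right) \left(-74\right) = 10286$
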